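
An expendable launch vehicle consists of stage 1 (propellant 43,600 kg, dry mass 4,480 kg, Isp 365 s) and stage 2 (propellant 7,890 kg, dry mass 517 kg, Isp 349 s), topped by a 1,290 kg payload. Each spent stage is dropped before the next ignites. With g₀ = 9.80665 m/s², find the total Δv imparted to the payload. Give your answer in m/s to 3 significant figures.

Δv ≈ 10800 m/s

Ignition mass of stage 1 = 43,600+4,480 + 7,890+517 + 1,290 = 57,777 kg.
Stage 1: m₀ = 57,777 kg, m_f = 57,777 − 43,600 = 14,177 kg; Δv = 365×9.80665×ln(4.075) = 3579.4×1.4050 ≈ 5029 m/s.
Stage 2: m₀ = 9,697 kg, m_f = 9,697 − 7,890 = 1,807 kg; Δv = 349×9.80665×ln(5.366) = 3422.5×1.6801 ≈ 5750 m/s.
Total Δv = 5029 + 5750 = 10779 m/s.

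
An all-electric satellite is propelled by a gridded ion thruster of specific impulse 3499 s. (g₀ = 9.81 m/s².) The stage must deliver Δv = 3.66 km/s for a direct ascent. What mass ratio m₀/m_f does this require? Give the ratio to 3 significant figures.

mass ratio ≈ 1.11

v_e = Isp · g₀ = 3499 × 9.81 = 34325.2 m/s.
m₀/m_f = exp(Δv / v_e) = exp(3660 / 34325.2) = exp(0.1066) = 1.1125.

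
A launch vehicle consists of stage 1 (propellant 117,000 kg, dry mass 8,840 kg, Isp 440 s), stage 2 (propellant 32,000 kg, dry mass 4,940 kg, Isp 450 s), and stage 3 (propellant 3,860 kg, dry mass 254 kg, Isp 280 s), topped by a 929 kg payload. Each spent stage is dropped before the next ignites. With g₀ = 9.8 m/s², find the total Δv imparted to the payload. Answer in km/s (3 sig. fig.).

Ignition mass of stage 1 = 117,000+8,840 + 32,000+4,940 + 3,860+254 + 929 = 167,823 kg.
Stage 1: m₀ = 167,823 kg, m_f = 167,823 − 117,000 = 50,823 kg; Δv = 440×9.8×ln(3.302) = 4312.0×1.1946 ≈ 5151 m/s.
Stage 2: m₀ = 41,983 kg, m_f = 41,983 − 32,000 = 9,983 kg; Δv = 450×9.8×ln(4.205) = 4410.0×1.4364 ≈ 6334 m/s.
Stage 3: m₀ = 5,043 kg, m_f = 5,043 − 3,860 = 1,183 kg; Δv = 280×9.8×ln(4.263) = 2744.0×1.4499 ≈ 3979 m/s.
Total Δv = 5151 + 6334 + 3979 = 15464 m/s.

Δv ≈ 15.5 km/s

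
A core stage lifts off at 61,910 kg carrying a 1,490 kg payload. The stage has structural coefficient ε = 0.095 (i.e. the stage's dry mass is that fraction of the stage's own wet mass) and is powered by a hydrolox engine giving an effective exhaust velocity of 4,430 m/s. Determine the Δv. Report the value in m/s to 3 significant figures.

Δv ≈ 9510 m/s

Stage wet mass = m₀ − payload = 61,910 − 1,490 = 60,420 kg.
Stage dry mass = ε × stage wet mass = 0.095 × 60,420 = 5,739.9 kg.
Burnout mass m_f = stage dry + payload = 5,739.9 + 1,490 = 7,229.9 kg.
Rocket equation: Δv = v_e · ln(61,910/7,229.9) = 4430.0 × ln(8.563) = 4430.0 × 2.1475 ≈ 9513 m/s.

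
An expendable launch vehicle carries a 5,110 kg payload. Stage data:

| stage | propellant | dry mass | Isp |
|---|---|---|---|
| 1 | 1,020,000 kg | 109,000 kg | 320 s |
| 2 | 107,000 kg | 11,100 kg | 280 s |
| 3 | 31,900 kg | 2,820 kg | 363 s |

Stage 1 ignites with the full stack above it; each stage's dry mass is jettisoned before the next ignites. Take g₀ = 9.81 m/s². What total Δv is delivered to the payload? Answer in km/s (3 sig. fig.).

Ignition mass of stage 1 = 1,020,000+109,000 + 107,000+11,100 + 31,900+2,820 + 5,110 = 1,286,930 kg.
Stage 1: m₀ = 1,286,930 kg, m_f = 1,286,930 − 1,020,000 = 266,930 kg; Δv = 320×9.81×ln(4.821) = 3139.2×1.5730 ≈ 4938 m/s.
Stage 2: m₀ = 157,930 kg, m_f = 157,930 − 107,000 = 50,930 kg; Δv = 280×9.81×ln(3.101) = 2746.8×1.1317 ≈ 3109 m/s.
Stage 3: m₀ = 39,830 kg, m_f = 39,830 − 31,900 = 7,930 kg; Δv = 363×9.81×ln(5.023) = 3561.0×1.6140 ≈ 5747 m/s.
Total Δv = 4938 + 3109 + 5747 = 13794 m/s.

Δv ≈ 13.8 km/s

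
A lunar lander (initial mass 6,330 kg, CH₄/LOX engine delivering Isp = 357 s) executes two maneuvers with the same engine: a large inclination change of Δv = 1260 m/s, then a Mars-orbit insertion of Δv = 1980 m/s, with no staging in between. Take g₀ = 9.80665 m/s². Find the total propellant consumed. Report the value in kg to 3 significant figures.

v_e = Isp · g₀ = 357 × 9.80665 = 3501.0 m/s.
After the first burn: m = 6330 × exp(−1260/3501.0) = 6330 × 0.69775 = 4,416.76 kg.
After the second burn: m = 4,416.76 × exp(−1980/3501.0) = 4,416.76 × 0.56804 = 2,508.9 kg.
Total propellant = m₀ − m_final = 6330 − 2,508.9 = 3,821.1 kg.

total propellant consumed ≈ 3820 kg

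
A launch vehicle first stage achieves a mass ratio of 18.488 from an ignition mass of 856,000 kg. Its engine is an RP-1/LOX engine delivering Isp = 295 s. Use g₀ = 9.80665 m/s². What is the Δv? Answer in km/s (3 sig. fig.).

Δv ≈ 8.44 km/s

v_e = Isp · g₀ = 295 × 9.80665 = 2893.0 m/s.
From the ideal rocket equation, Δv = v_e · ln(18.488) = 2893.0 × 2.9171 ≈ 8439.1 m/s.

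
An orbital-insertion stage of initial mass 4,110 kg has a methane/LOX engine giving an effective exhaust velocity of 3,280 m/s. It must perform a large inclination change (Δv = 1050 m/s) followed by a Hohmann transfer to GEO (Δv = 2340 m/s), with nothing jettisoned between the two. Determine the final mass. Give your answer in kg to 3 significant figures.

final mass ≈ 1460 kg

After the first burn: m = 4110 × exp(−1050/3280.0) = 4110 × 0.72606 = 2,984.11 kg.
After the second burn: m = 2,984.11 × exp(−2340/3280.0) = 2,984.11 × 0.48997 = 1,462.12 kg.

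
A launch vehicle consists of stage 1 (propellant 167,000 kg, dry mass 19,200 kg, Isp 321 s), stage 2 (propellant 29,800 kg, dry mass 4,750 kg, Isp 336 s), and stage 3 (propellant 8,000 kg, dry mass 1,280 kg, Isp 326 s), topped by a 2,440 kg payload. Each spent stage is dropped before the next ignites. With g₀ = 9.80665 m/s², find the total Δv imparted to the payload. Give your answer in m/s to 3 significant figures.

Δv ≈ 11100 m/s

Ignition mass of stage 1 = 167,000+19,200 + 29,800+4,750 + 8,000+1,280 + 2,440 = 232,470 kg.
Stage 1: m₀ = 232,470 kg, m_f = 232,470 − 167,000 = 65,470 kg; Δv = 321×9.80665×ln(3.551) = 3147.9×1.2672 ≈ 3989 m/s.
Stage 2: m₀ = 46,270 kg, m_f = 46,270 − 29,800 = 16,470 kg; Δv = 336×9.80665×ln(2.809) = 3295.0×1.0330 ≈ 3404 m/s.
Stage 3: m₀ = 11,720 kg, m_f = 11,720 − 8,000 = 3,720 kg; Δv = 326×9.80665×ln(3.151) = 3197.0×1.1476 ≈ 3669 m/s.
Total Δv = 3989 + 3404 + 3669 = 11062 m/s.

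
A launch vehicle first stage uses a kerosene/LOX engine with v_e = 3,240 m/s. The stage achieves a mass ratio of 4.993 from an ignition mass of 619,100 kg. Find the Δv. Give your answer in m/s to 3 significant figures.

Δv = v_e · ln(4.993) = 3240.0 × 1.6080 ≈ 5210.0 m/s.

Δv ≈ 5210 m/s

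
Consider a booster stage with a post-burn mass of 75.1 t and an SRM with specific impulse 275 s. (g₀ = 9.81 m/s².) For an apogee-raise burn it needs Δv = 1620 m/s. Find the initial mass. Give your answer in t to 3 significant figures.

v_e = Isp · g₀ = 275 × 9.81 = 2697.8 m/s.
From the ideal rocket equation, m₀/m_f = exp(Δv / v_e) = exp(1620 / 2697.8) = exp(0.6005) = 1.8230.
m₀ = m_f × 1.8230 = 75.1 × 1.8230 = 136.907 t.

initial mass ≈ 137 t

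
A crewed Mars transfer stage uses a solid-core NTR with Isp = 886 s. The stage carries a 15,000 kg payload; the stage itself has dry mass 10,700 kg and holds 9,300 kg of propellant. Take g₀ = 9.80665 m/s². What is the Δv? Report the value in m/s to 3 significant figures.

v_e = Isp · g₀ = 886 × 9.80665 = 8688.7 m/s.
m₀ = payload + dry + propellant = 15,000 + 10,700 + 9,300 = 35,000 kg.
m_f = payload + dry = 15,000 + 10,700 = 25,700 kg.
Using Δv = v_e ln(m₀/m_f): Δv = v_e · ln(m₀/m_f) = 8688.7 × ln(1.362) = 8688.7 × 0.3089 ≈ 2683.6 m/s.

Δv ≈ 2680 m/s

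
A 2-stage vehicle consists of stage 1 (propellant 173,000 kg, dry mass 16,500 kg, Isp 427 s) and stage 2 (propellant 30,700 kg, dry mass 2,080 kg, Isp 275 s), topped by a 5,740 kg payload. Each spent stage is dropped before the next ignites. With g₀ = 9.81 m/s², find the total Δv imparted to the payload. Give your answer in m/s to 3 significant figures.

Δv ≈ 10300 m/s

Ignition mass of stage 1 = 173,000+16,500 + 30,700+2,080 + 5,740 = 228,020 kg.
Stage 1: m₀ = 228,020 kg, m_f = 228,020 − 173,000 = 55,020 kg; Δv = 427×9.81×ln(4.144) = 4188.9×1.4217 ≈ 5955 m/s.
Stage 2: m₀ = 38,520 kg, m_f = 38,520 − 30,700 = 7,820 kg; Δv = 275×9.81×ln(4.926) = 2697.8×1.5945 ≈ 4302 m/s.
Total Δv = 5955 + 4302 = 10257 m/s.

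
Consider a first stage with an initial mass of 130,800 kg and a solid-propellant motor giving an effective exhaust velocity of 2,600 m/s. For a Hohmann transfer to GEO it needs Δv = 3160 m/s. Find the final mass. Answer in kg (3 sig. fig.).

final mass ≈ 38800 kg

m₀/m_f = exp(Δv / v_e) = exp(3160 / 2600.0) = exp(1.2154) = 3.3716.
m_f = m₀ / 3.3716 = 130,800 / 3.3716 = 38,794.6 kg.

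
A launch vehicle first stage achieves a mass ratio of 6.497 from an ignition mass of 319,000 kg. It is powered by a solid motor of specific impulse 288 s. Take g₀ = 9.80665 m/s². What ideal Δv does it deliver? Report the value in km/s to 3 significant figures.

Δv ≈ 5.29 km/s

v_e = Isp · g₀ = 288 × 9.80665 = 2824.3 m/s.
By the Tsiolkovsky rocket equation, Δv = v_e · ln(6.497) = 2824.3 × 1.8713 ≈ 5285.3 m/s.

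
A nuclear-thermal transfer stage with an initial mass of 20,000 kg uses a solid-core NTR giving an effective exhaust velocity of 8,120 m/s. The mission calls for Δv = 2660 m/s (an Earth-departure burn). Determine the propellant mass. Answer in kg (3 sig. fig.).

propellant mass ≈ 5590 kg

By the Tsiolkovsky rocket equation, m₀/m_f = exp(Δv / v_e) = exp(2660 / 8120.0) = exp(0.3276) = 1.3876.
m_f = 20,000 / 1.3876 = 14,413.4 kg, so propellant = m₀ − m_f = 20,000 − 14,413.4 = 5,586.6 kg.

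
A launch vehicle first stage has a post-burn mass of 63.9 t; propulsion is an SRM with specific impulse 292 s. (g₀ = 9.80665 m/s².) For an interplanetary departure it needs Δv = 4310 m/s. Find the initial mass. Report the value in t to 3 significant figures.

v_e = Isp · g₀ = 292 × 9.80665 = 2863.5 m/s.
By the Tsiolkovsky rocket equation, m₀/m_f = exp(Δv / v_e) = exp(4310 / 2863.5) = exp(1.5051) = 4.5047.
m₀ = m_f × 4.5047 = 63.9 × 4.5047 = 287.85 t.

initial mass ≈ 288 t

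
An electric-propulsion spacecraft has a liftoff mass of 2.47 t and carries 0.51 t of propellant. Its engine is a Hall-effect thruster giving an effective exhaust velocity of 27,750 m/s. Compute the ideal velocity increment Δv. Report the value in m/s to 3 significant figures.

m_f = m₀ − m_prop = 2.47 − 0.51 = 1.96 t.
Rocket equation: Δv = v_e · ln(m₀/m_f) = 27750.0 × ln(1.26) = 27750.0 × 0.2313 ≈ 6417.8 m/s.

Δv ≈ 6420 m/s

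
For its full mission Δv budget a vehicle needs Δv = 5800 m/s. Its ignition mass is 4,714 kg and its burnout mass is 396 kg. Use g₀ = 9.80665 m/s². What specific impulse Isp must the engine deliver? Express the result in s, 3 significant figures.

Isp ≈ 239 s

ln(m₀/m_f) = ln(4714/396) = ln(11.9) = 2.4769.
v_e = Δv / ln(m₀/m_f) = 5800 / 2.4769 = 2341.7 m/s.
Isp = v_e / g₀ = 2341.7 / 9.80665 = 238.8 s.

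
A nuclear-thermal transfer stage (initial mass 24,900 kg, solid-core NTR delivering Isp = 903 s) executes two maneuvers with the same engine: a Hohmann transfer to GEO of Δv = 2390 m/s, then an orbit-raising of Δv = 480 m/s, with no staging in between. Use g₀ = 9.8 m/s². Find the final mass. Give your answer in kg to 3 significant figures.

final mass ≈ 18000 kg

v_e = Isp · g₀ = 903 × 9.8 = 8849.4 m/s.
After the first burn: m = 24900 × exp(−2390/8849.4) = 24900 × 0.76332 = 19,006.7 kg.
After the second burn: m = 19,006.7 × exp(−480/8849.4) = 19,006.7 × 0.94720 = 18,003.1 kg.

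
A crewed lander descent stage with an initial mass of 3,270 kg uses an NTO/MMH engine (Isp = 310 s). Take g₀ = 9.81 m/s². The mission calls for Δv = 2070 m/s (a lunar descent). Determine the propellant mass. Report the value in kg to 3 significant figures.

propellant mass ≈ 1610 kg

v_e = Isp · g₀ = 310 × 9.81 = 3041.1 m/s.
m₀/m_f = exp(Δv / v_e) = exp(2070 / 3041.1) = exp(0.6807) = 1.9752.
m_f = 3,270 / 1.9752 = 1,655.53 kg, so propellant = m₀ − m_f = 3,270 − 1,655.53 = 1,614.47 kg.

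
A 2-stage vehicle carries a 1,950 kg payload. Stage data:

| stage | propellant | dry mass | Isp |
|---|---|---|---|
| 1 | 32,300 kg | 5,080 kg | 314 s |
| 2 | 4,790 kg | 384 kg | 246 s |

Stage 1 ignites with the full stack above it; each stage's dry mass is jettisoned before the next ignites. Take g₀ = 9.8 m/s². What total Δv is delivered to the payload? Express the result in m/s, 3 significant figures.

Δv ≈ 6670 m/s

Ignition mass of stage 1 = 32,300+5,080 + 4,790+384 + 1,950 = 44,504 kg.
Stage 1: m₀ = 44,504 kg, m_f = 44,504 − 32,300 = 12,204 kg; Δv = 314×9.8×ln(3.647) = 3077.2×1.2938 ≈ 3981 m/s.
Stage 2: m₀ = 7,124 kg, m_f = 7,124 − 4,790 = 2,334 kg; Δv = 246×9.8×ln(3.052) = 2410.8×1.1159 ≈ 2690 m/s.
Total Δv = 3981 + 2690 = 6671 m/s.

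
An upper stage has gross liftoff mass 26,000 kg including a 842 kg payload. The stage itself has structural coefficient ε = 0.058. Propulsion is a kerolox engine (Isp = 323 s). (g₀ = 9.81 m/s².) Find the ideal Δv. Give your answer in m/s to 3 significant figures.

Stage wet mass = m₀ − payload = 26,000 − 842 = 25,158 kg.
Stage dry mass = ε × stage wet mass = 0.058 × 25,158 = 1,459.16 kg.
Burnout mass m_f = stage dry + payload = 1,459.16 + 842 = 2,301.16 kg.
v_e = Isp · g₀ = 323 × 9.81 = 3168.6 m/s.
By the Tsiolkovsky rocket equation, Δv = v_e · ln(26,000/2,301.16) = 3168.6 × ln(11.3) = 3168.6 × 2.4247 ≈ 7683 m/s.

Δv ≈ 7680 m/s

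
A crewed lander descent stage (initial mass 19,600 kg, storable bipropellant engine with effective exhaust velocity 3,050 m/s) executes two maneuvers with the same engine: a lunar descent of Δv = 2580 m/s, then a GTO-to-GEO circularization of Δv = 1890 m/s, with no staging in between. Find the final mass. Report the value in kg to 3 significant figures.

final mass ≈ 4530 kg

After the first burn: m = 19600 × exp(−2580/3050.0) = 19600 × 0.42917 = 8,411.73 kg.
After the second burn: m = 8,411.73 × exp(−1890/3050.0) = 8,411.73 × 0.53812 = 4,526.52 kg.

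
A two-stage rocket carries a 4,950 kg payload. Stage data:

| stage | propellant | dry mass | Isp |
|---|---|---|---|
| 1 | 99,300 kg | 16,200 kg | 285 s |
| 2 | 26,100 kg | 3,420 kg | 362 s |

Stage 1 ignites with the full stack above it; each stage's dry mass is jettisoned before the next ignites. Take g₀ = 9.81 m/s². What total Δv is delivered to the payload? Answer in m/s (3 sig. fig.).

Δv ≈ 8060 m/s

Ignition mass of stage 1 = 99,300+16,200 + 26,100+3,420 + 4,950 = 149,970 kg.
Stage 1: m₀ = 149,970 kg, m_f = 149,970 − 99,300 = 50,670 kg; Δv = 285×9.81×ln(2.96) = 2795.9×1.0851 ≈ 3034 m/s.
Stage 2: m₀ = 34,470 kg, m_f = 34,470 − 26,100 = 8,370 kg; Δv = 362×9.81×ln(4.118) = 3551.2×1.4154 ≈ 5027 m/s.
Total Δv = 3034 + 5027 = 8061 m/s.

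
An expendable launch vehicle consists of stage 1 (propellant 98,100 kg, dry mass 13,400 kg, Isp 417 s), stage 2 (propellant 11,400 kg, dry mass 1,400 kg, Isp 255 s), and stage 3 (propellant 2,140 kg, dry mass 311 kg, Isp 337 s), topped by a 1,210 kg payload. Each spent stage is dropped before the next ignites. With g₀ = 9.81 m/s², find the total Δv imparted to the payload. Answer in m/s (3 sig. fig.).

Δv ≈ 11800 m/s

Ignition mass of stage 1 = 98,100+13,400 + 11,400+1,400 + 2,140+311 + 1,210 = 127,961 kg.
Stage 1: m₀ = 127,961 kg, m_f = 127,961 − 98,100 = 29,861 kg; Δv = 417×9.81×ln(4.285) = 4090.8×1.4552 ≈ 5953 m/s.
Stage 2: m₀ = 16,461 kg, m_f = 16,461 − 11,400 = 5,061 kg; Δv = 255×9.81×ln(3.253) = 2501.6×1.1794 ≈ 2950 m/s.
Stage 3: m₀ = 3,661 kg, m_f = 3,661 − 2,140 = 1,521 kg; Δv = 337×9.81×ln(2.407) = 3306.0×0.8784 ≈ 2904 m/s.
Total Δv = 5953 + 2950 + 2904 = 11807 m/s.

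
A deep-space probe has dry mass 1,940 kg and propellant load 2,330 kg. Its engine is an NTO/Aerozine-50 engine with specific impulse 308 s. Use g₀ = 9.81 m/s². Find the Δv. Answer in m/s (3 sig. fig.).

Δv ≈ 2380 m/s

v_e = Isp · g₀ = 308 × 9.81 = 3021.5 m/s.
m₀ = m_dry + m_prop = 1,940 + 2,330 = 4,270 kg.
Using Δv = v_e ln(m₀/m_f): Δv = v_e · ln(m₀/m_f) = 3021.5 × ln(2.201) = 3021.5 × 0.7889 ≈ 2383.7 m/s.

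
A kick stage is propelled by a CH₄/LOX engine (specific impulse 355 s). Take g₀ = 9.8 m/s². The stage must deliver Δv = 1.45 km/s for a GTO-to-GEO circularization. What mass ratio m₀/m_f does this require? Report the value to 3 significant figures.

mass ratio ≈ 1.52

v_e = Isp · g₀ = 355 × 9.8 = 3479.0 m/s.
From the ideal rocket equation, m₀/m_f = exp(Δv / v_e) = exp(1450 / 3479.0) = exp(0.4168) = 1.5171.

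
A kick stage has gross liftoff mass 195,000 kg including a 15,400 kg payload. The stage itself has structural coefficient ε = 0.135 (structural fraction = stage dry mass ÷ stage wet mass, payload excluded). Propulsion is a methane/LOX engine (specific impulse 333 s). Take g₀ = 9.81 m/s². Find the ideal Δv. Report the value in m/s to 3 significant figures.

Δv ≈ 5200 m/s

Stage wet mass = m₀ − payload = 195,000 − 15,400 = 179,600 kg.
Stage dry mass = ε × stage wet mass = 0.135 × 179,600 = 24,246 kg.
Burnout mass m_f = stage dry + payload = 24,246 + 15,400 = 39,646 kg.
v_e = Isp · g₀ = 333 × 9.81 = 3266.7 m/s.
Δv = v_e · ln(195,000/39,646) = 3266.7 × ln(4.919) = 3266.7 × 1.5930 ≈ 5204 m/s.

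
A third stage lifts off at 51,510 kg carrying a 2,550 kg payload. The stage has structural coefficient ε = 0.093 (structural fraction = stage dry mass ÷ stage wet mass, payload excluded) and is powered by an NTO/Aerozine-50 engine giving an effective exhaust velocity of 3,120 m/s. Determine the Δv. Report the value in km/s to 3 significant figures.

Δv ≈ 6.18 km/s

Stage wet mass = m₀ − payload = 51,510 − 2,550 = 48,960 kg.
Stage dry mass = ε × stage wet mass = 0.093 × 48,960 = 4,553.28 kg.
Burnout mass m_f = stage dry + payload = 4,553.28 + 2,550 = 7,103.28 kg.
By the Tsiolkovsky rocket equation, Δv = v_e · ln(51,510/7,103.28) = 3120.0 × ln(7.252) = 3120.0 × 1.9812 ≈ 6181 m/s.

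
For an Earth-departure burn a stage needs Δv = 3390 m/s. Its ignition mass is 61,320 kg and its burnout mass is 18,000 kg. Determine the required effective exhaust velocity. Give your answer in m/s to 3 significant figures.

ln(m₀/m_f) = ln(61320/18000) = ln(3.407) = 1.2257.
Using Δv = v_e ln(m₀/m_f): v_e = Δv / ln(m₀/m_f) = 3390 / 1.2257 = 2765.7 m/s.

v_e ≈ 2770 m/s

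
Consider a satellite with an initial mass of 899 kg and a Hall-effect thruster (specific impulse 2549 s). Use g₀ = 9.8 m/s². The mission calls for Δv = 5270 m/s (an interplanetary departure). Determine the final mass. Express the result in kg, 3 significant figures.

v_e = Isp · g₀ = 2549 × 9.8 = 24980.2 m/s.
From the ideal rocket equation, m₀/m_f = exp(Δv / v_e) = exp(5270 / 24980.2) = exp(0.2110) = 1.2349.
m_f = m₀ / 1.2349 = 899 / 1.2349 = 727.994 kg.

final mass ≈ 728 kg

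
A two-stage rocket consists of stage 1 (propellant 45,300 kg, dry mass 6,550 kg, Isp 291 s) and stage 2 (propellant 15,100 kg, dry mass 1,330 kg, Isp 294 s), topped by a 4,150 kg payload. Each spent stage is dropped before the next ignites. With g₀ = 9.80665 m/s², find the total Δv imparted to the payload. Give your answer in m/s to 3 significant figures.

Ignition mass of stage 1 = 45,300+6,550 + 15,100+1,330 + 4,150 = 72,430 kg.
Stage 1: m₀ = 72,430 kg, m_f = 72,430 − 45,300 = 27,130 kg; Δv = 291×9.80665×ln(2.67) = 2853.7×0.9820 ≈ 2802 m/s.
Stage 2: m₀ = 20,580 kg, m_f = 20,580 − 15,100 = 5,480 kg; Δv = 294×9.80665×ln(3.755) = 2883.2×1.3232 ≈ 3815 m/s.
Total Δv = 2802 + 3815 = 6617 m/s.

Δv ≈ 6620 m/s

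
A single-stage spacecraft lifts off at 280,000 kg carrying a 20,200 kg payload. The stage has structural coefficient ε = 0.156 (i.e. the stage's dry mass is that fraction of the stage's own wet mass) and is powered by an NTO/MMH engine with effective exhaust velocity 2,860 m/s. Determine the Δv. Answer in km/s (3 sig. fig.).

Stage wet mass = m₀ − payload = 280,000 − 20,200 = 259,800 kg.
Stage dry mass = ε × stage wet mass = 0.156 × 259,800 = 40,528.8 kg.
Burnout mass m_f = stage dry + payload = 40,528.8 + 20,200 = 60,728.8 kg.
From the ideal rocket equation, Δv = v_e · ln(280,000/60,728.8) = 2860.0 × ln(4.611) = 2860.0 × 1.5284 ≈ 4371 m/s.

Δv ≈ 4.37 km/s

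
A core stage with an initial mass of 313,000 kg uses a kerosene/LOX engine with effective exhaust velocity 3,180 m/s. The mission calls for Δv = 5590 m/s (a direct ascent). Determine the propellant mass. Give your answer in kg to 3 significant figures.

propellant mass ≈ 259000 kg

From the ideal rocket equation, m₀/m_f = exp(Δv / v_e) = exp(5590 / 3180.0) = exp(1.7579) = 5.8000.
m_f = 313,000 / 5.8000 = 53,965.5 kg, so propellant = m₀ − m_f = 313,000 − 53,965.5 = 259,034.5 kg.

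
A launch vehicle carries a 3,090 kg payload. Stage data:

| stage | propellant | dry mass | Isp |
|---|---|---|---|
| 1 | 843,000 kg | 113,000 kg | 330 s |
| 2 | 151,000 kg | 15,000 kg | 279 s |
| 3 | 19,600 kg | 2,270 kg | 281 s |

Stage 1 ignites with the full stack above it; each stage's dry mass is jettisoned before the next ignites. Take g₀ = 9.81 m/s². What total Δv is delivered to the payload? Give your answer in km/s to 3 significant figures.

Δv ≈ 12.8 km/s

Ignition mass of stage 1 = 843,000+113,000 + 151,000+15,000 + 19,600+2,270 + 3,090 = 1,146,960 kg.
Stage 1: m₀ = 1,146,960 kg, m_f = 1,146,960 − 843,000 = 303,960 kg; Δv = 330×9.81×ln(3.773) = 3237.3×1.3280 ≈ 4299 m/s.
Stage 2: m₀ = 190,960 kg, m_f = 190,960 − 151,000 = 39,960 kg; Δv = 279×9.81×ln(4.779) = 2737.0×1.5642 ≈ 4281 m/s.
Stage 3: m₀ = 24,960 kg, m_f = 24,960 − 19,600 = 5,360 kg; Δv = 281×9.81×ln(4.657) = 2756.6×1.5383 ≈ 4241 m/s.
Total Δv = 4299 + 4281 + 4241 = 12821 m/s.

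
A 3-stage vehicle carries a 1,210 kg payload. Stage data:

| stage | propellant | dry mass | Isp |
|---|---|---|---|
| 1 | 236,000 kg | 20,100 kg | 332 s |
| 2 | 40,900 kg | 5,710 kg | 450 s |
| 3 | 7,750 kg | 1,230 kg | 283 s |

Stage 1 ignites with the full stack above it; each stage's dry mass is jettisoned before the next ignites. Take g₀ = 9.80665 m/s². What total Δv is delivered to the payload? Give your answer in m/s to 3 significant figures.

Ignition mass of stage 1 = 236,000+20,100 + 40,900+5,710 + 7,750+1,230 + 1,210 = 312,900 kg.
Stage 1: m₀ = 312,900 kg, m_f = 312,900 − 236,000 = 76,900 kg; Δv = 332×9.80665×ln(4.069) = 3255.8×1.4034 ≈ 4569 m/s.
Stage 2: m₀ = 56,800 kg, m_f = 56,800 − 40,900 = 15,900 kg; Δv = 450×9.80665×ln(3.572) = 4413.0×1.2732 ≈ 5619 m/s.
Stage 3: m₀ = 10,190 kg, m_f = 10,190 − 7,750 = 2,440 kg; Δv = 283×9.80665×ln(4.176) = 2775.3×1.4294 ≈ 3967 m/s.
Total Δv = 4569 + 5619 + 3967 = 14155 m/s.

Δv ≈ 14200 m/s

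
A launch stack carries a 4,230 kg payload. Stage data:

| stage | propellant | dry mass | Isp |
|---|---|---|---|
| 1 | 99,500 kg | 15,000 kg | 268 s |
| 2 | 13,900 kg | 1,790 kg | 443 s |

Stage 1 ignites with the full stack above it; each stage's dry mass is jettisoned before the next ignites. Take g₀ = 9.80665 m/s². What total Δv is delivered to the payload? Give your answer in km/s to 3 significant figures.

Ignition mass of stage 1 = 99,500+15,000 + 13,900+1,790 + 4,230 = 134,420 kg.
Stage 1: m₀ = 134,420 kg, m_f = 134,420 − 99,500 = 34,920 kg; Δv = 268×9.80665×ln(3.849) = 2628.2×1.3479 ≈ 3543 m/s.
Stage 2: m₀ = 19,920 kg, m_f = 19,920 − 13,900 = 6,020 kg; Δv = 443×9.80665×ln(3.309) = 4344.3×1.1966 ≈ 5199 m/s.
Total Δv = 3543 + 5199 = 8742 m/s.

Δv ≈ 8.74 km/s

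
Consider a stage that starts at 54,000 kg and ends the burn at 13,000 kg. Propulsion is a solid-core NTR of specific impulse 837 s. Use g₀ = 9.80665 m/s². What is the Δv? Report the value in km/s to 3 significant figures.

v_e = Isp · g₀ = 837 × 9.80665 = 8208.2 m/s.
Using Δv = v_e ln(m₀/m_f): Δv = v_e · ln(m₀/m_f) = 8208.2 × ln(4.154) = 8208.2 × 1.4240 ≈ 11688.7 m/s.

Δv ≈ 11.7 km/s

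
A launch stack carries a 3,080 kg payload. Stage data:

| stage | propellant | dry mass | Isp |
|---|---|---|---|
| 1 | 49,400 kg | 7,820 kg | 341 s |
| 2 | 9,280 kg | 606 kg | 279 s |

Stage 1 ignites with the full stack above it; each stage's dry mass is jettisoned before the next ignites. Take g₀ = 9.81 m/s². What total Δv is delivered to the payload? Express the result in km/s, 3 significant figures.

Δv ≈ 7.51 km/s

Ignition mass of stage 1 = 49,400+7,820 + 9,280+606 + 3,080 = 70,186 kg.
Stage 1: m₀ = 70,186 kg, m_f = 70,186 − 49,400 = 20,786 kg; Δv = 341×9.81×ln(3.377) = 3345.2×1.2169 ≈ 4071 m/s.
Stage 2: m₀ = 12,966 kg, m_f = 12,966 − 9,280 = 3,686 kg; Δv = 279×9.81×ln(3.518) = 2737.0×1.2578 ≈ 3443 m/s.
Total Δv = 4071 + 3443 = 7514 m/s.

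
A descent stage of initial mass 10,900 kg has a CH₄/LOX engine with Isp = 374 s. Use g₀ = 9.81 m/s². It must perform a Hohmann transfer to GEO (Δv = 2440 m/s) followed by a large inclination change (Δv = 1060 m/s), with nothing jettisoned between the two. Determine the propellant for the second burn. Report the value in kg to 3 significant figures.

v_e = Isp · g₀ = 374 × 9.81 = 3668.9 m/s.
After the first burn: m = 10900 × exp(−2440/3668.9) = 10900 × 0.51425 = 5,605.33 kg.
After the second burn: m = 5,605.33 × exp(−1060/3668.9) = 5,605.33 × 0.74908 = 4,198.84 kg.
Second-burn propellant = 5,605.33 − 4,198.84 = 1,406.49 kg.

propellant for the second burn ≈ 1410 kg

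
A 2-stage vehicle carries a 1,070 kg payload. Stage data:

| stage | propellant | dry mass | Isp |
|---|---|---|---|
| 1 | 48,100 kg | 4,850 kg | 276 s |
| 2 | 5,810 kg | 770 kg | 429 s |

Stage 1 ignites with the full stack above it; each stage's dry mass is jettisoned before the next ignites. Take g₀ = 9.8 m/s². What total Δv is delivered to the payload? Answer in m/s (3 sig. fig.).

Δv ≈ 10300 m/s

Ignition mass of stage 1 = 48,100+4,850 + 5,810+770 + 1,070 = 60,600 kg.
Stage 1: m₀ = 60,600 kg, m_f = 60,600 − 48,100 = 12,500 kg; Δv = 276×9.8×ln(4.848) = 2704.8×1.5786 ≈ 4270 m/s.
Stage 2: m₀ = 7,650 kg, m_f = 7,650 − 5,810 = 1,840 kg; Δv = 429×9.8×ln(4.158) = 4204.2×1.4249 ≈ 5991 m/s.
Total Δv = 4270 + 5991 = 10261 m/s.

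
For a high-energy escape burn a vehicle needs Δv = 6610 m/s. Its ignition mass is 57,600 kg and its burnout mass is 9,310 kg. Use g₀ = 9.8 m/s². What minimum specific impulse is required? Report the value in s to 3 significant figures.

Isp ≈ 370 s

ln(m₀/m_f) = ln(57600/9310) = ln(6.187) = 1.8224.
Using Δv = v_e ln(m₀/m_f): v_e = Δv / ln(m₀/m_f) = 6610 / 1.8224 = 3627.0 m/s.
Isp = v_e / g₀ = 3627.0 / 9.8 = 370.1 s.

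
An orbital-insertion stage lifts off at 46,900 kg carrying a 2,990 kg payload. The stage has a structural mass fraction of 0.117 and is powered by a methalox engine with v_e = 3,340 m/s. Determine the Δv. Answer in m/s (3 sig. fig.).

Δv ≈ 5850 m/s

Stage wet mass = m₀ − payload = 46,900 − 2,990 = 43,910 kg.
Stage dry mass = ε × stage wet mass = 0.117 × 43,910 = 5,137.47 kg.
Burnout mass m_f = stage dry + payload = 5,137.47 + 2,990 = 8,127.47 kg.
Using Δv = v_e ln(m₀/m_f): Δv = v_e · ln(46,900/8,127.47) = 3340.0 × ln(5.771) = 3340.0 × 1.7528 ≈ 5854 m/s.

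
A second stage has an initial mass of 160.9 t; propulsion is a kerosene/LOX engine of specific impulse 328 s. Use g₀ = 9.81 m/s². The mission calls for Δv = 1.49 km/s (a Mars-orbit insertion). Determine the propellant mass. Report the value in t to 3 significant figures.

v_e = Isp · g₀ = 328 × 9.81 = 3217.7 m/s.
Rocket equation: m₀/m_f = exp(Δv / v_e) = exp(1490 / 3217.7) = exp(0.4631) = 1.5889.
m_f = 160.9 / 1.5889 = 101.265 t, so propellant = m₀ − m_f = 160.9 − 101.265 = 59.635 t.

propellant mass ≈ 59.6 t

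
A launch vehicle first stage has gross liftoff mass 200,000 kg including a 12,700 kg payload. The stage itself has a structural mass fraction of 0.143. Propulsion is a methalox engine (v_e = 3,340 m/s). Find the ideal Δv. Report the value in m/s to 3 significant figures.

Δv ≈ 5420 m/s

Stage wet mass = m₀ − payload = 200,000 − 12,700 = 187,300 kg.
Stage dry mass = ε × stage wet mass = 0.143 × 187,300 = 26,783.9 kg.
Burnout mass m_f = stage dry + payload = 26,783.9 + 12,700 = 39,483.9 kg.
Δv = v_e · ln(200,000/39,483.9) = 3340.0 × ln(5.065) = 3340.0 × 1.6224 ≈ 5419 m/s.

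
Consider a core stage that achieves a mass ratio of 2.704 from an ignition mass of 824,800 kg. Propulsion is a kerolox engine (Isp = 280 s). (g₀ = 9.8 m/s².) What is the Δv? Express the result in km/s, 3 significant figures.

Δv ≈ 2.73 km/s

v_e = Isp · g₀ = 280 × 9.8 = 2744.0 m/s.
Using Δv = v_e ln(m₀/m_f): Δv = v_e · ln(2.704) = 2744.0 × 0.9947 ≈ 2729.5 m/s.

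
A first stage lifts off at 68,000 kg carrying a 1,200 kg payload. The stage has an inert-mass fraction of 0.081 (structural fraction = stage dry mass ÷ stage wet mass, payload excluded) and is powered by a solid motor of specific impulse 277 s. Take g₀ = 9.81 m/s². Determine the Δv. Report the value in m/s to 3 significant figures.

Δv ≈ 6330 m/s

Stage wet mass = m₀ − payload = 68,000 − 1,200 = 66,800 kg.
Stage dry mass = ε × stage wet mass = 0.081 × 66,800 = 5,410.8 kg.
Burnout mass m_f = stage dry + payload = 5,410.8 + 1,200 = 6,610.8 kg.
v_e = Isp · g₀ = 277 × 9.81 = 2717.4 m/s.
By the Tsiolkovsky rocket equation, Δv = v_e · ln(68,000/6,610.8) = 2717.4 × ln(10.29) = 2717.4 × 2.3308 ≈ 6334 m/s.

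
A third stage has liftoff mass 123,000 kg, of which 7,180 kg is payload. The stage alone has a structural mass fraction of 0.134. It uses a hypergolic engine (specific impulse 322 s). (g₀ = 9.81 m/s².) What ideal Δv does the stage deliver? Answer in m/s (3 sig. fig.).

Stage wet mass = m₀ − payload = 123,000 − 7,180 = 115,820 kg.
Stage dry mass = ε × stage wet mass = 0.134 × 115,820 = 15,519.9 kg.
Burnout mass m_f = stage dry + payload = 15,519.9 + 7,180 = 22,699.9 kg.
v_e = Isp · g₀ = 322 × 9.81 = 3158.8 m/s.
Rocket equation: Δv = v_e · ln(123,000/22,699.9) = 3158.8 × ln(5.419) = 3158.8 × 1.6898 ≈ 5338 m/s.

Δv ≈ 5340 m/s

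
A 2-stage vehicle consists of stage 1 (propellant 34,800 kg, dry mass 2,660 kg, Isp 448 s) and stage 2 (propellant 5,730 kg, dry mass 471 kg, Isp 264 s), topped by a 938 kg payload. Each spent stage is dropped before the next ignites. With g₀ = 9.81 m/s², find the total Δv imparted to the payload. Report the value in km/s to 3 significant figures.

Δv ≈ 10.9 km/s

Ignition mass of stage 1 = 34,800+2,660 + 5,730+471 + 938 = 44,599 kg.
Stage 1: m₀ = 44,599 kg, m_f = 44,599 − 34,800 = 9,799 kg; Δv = 448×9.81×ln(4.551) = 4394.9×1.5154 ≈ 6660 m/s.
Stage 2: m₀ = 7,139 kg, m_f = 7,139 − 5,730 = 1,409 kg; Δv = 264×9.81×ln(5.067) = 2589.8×1.6227 ≈ 4203 m/s.
Total Δv = 6660 + 4203 = 10863 m/s.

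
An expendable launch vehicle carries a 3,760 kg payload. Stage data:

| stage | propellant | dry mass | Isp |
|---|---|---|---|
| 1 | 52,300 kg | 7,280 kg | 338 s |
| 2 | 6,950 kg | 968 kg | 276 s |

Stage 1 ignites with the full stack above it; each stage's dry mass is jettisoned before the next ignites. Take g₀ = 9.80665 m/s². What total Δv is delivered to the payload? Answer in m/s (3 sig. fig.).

Δv ≈ 6840 m/s

Ignition mass of stage 1 = 52,300+7,280 + 6,950+968 + 3,760 = 71,258 kg.
Stage 1: m₀ = 71,258 kg, m_f = 71,258 − 52,300 = 18,958 kg; Δv = 338×9.80665×ln(3.759) = 3314.6×1.3241 ≈ 4389 m/s.
Stage 2: m₀ = 11,678 kg, m_f = 11,678 − 6,950 = 4,728 kg; Δv = 276×9.80665×ln(2.47) = 2706.6×0.9042 ≈ 2447 m/s.
Total Δv = 4389 + 2447 = 6836 m/s.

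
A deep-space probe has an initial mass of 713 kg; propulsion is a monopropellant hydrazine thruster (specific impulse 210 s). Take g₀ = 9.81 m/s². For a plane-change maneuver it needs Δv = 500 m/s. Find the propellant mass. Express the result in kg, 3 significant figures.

propellant mass ≈ 154 kg

v_e = Isp · g₀ = 210 × 9.81 = 2060.1 m/s.
m₀/m_f = exp(Δv / v_e) = exp(500 / 2060.1) = exp(0.2427) = 1.2747.
m_f = 713 / 1.2747 = 559.347 kg, so propellant = m₀ − m_f = 713 − 559.347 = 153.653 kg.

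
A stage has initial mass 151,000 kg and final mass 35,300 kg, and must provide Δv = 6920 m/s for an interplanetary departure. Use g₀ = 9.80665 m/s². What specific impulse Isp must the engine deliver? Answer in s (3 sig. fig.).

Isp ≈ 486 s

ln(m₀/m_f) = ln(151000/35300) = ln(4.278) = 1.4534.
By the Tsiolkovsky rocket equation, v_e = Δv / ln(m₀/m_f) = 6920 / 1.4534 = 4761.3 m/s.
Isp = v_e / g₀ = 4761.3 / 9.80665 = 485.5 s.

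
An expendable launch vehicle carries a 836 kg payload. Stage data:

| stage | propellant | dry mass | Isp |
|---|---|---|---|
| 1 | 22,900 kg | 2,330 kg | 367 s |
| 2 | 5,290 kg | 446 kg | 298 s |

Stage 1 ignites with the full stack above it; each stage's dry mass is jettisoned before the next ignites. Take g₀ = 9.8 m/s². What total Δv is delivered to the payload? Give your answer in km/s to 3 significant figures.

Ignition mass of stage 1 = 22,900+2,330 + 5,290+446 + 836 = 31,802 kg.
Stage 1: m₀ = 31,802 kg, m_f = 31,802 − 22,900 = 8,902 kg; Δv = 367×9.8×ln(3.572) = 3596.6×1.2733 ≈ 4579 m/s.
Stage 2: m₀ = 6,572 kg, m_f = 6,572 − 5,290 = 1,282 kg; Δv = 298×9.8×ln(5.126) = 2920.4×1.6344 ≈ 4773 m/s.
Total Δv = 4579 + 4773 = 9352 m/s.

Δv ≈ 9.35 km/s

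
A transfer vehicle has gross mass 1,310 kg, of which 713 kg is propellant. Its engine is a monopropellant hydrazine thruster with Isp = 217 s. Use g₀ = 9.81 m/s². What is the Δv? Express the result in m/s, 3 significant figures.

v_e = Isp · g₀ = 217 × 9.81 = 2128.8 m/s.
m_f = m₀ − m_prop = 1,310 − 713 = 597 kg.
From the ideal rocket equation, Δv = v_e · ln(m₀/m_f) = 2128.8 × ln(2.194) = 2128.8 × 0.7859 ≈ 1672.9 m/s.

Δv ≈ 1670 m/s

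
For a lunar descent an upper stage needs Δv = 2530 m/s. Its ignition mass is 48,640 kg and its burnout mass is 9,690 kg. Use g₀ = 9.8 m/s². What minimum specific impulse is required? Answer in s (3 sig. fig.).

Isp ≈ 160 s

ln(m₀/m_f) = ln(48640/9690) = ln(5.02) = 1.6134.
Using Δv = v_e ln(m₀/m_f): v_e = Δv / ln(m₀/m_f) = 2530 / 1.6134 = 1568.2 m/s.
Isp = v_e / g₀ = 1568.2 / 9.8 = 160.0 s.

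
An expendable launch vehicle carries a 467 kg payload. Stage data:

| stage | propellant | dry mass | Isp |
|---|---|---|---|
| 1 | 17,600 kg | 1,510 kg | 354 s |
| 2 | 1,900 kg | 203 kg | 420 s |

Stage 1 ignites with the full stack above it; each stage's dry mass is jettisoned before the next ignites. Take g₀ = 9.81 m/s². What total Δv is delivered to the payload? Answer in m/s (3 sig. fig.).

Ignition mass of stage 1 = 17,600+1,510 + 1,900+203 + 467 = 21,680 kg.
Stage 1: m₀ = 21,680 kg, m_f = 21,680 − 17,600 = 4,080 kg; Δv = 354×9.81×ln(5.314) = 3472.7×1.6703 ≈ 5800 m/s.
Stage 2: m₀ = 2,570 kg, m_f = 2,570 − 1,900 = 670 kg; Δv = 420×9.81×ln(3.836) = 4120.2×1.3444 ≈ 5539 m/s.
Total Δv = 5800 + 5539 = 11339 m/s.

Δv ≈ 11300 m/s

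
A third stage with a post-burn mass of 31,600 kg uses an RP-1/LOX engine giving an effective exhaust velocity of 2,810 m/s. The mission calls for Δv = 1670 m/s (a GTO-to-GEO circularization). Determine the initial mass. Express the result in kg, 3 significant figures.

initial mass ≈ 57300 kg

m₀/m_f = exp(Δv / v_e) = exp(1670 / 2810.0) = exp(0.5943) = 1.8118.
m₀ = m_f × 1.8118 = 31,600 × 1.8118 = 57,252.9 kg.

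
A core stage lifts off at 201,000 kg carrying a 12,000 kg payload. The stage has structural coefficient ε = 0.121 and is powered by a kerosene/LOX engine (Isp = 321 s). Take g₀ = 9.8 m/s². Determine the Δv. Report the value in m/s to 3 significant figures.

Δv ≈ 5510 m/s

Stage wet mass = m₀ − payload = 201,000 − 12,000 = 189,000 kg.
Stage dry mass = ε × stage wet mass = 0.121 × 189,000 = 22,869 kg.
Burnout mass m_f = stage dry + payload = 22,869 + 12,000 = 34,869 kg.
v_e = Isp · g₀ = 321 × 9.8 = 3145.8 m/s.
Δv = v_e · ln(201,000/34,869) = 3145.8 × ln(5.764) = 3145.8 × 1.7517 ≈ 5511 m/s.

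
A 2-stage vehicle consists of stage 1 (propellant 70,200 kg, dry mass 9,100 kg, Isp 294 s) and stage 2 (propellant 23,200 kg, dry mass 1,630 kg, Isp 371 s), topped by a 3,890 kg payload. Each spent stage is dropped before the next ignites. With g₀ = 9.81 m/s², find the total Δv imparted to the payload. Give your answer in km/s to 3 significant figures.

Δv ≈ 9.03 km/s

Ignition mass of stage 1 = 70,200+9,100 + 23,200+1,630 + 3,890 = 108,020 kg.
Stage 1: m₀ = 108,020 kg, m_f = 108,020 − 70,200 = 37,820 kg; Δv = 294×9.81×ln(2.856) = 2884.1×1.0495 ≈ 3027 m/s.
Stage 2: m₀ = 28,720 kg, m_f = 28,720 − 23,200 = 5,520 kg; Δv = 371×9.81×ln(5.203) = 3639.5×1.6492 ≈ 6002 m/s.
Total Δv = 3027 + 6002 = 9029 m/s.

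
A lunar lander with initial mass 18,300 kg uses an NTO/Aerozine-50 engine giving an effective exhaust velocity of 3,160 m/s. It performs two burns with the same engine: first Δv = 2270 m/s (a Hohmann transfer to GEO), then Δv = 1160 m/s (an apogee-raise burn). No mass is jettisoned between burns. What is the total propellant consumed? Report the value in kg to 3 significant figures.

After the first burn: m = 18300 × exp(−2270/3160.0) = 18300 × 0.48755 = 8,922.17 kg.
After the second burn: m = 8,922.17 × exp(−1160/3160.0) = 8,922.17 × 0.69275 = 6,180.83 kg.
Total propellant = m₀ − m_final = 18300 − 6,180.83 = 12,119.17 kg.

total propellant consumed ≈ 12100 kg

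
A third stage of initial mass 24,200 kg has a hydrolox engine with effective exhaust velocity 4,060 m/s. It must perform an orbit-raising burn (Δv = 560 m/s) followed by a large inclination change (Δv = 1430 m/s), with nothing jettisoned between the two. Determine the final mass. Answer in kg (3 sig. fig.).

After the first burn: m = 24200 × exp(−560/4060.0) = 24200 × 0.87116 = 21,082.1 kg.
After the second burn: m = 21,082.1 × exp(−1430/4060.0) = 21,082.1 × 0.70313 = 14,823.5 kg.

final mass ≈ 14800 kg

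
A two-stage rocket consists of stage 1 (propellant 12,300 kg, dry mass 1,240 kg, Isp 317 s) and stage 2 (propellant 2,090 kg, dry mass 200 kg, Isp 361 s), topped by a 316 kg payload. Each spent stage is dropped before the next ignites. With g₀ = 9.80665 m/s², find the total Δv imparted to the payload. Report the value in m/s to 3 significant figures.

Δv ≈ 10200 m/s

Ignition mass of stage 1 = 12,300+1,240 + 2,090+200 + 316 = 16,146 kg.
Stage 1: m₀ = 16,146 kg, m_f = 16,146 − 12,300 = 3,846 kg; Δv = 317×9.80665×ln(4.198) = 3108.7×1.4346 ≈ 4460 m/s.
Stage 2: m₀ = 2,606 kg, m_f = 2,606 − 2,090 = 516 kg; Δv = 361×9.80665×ln(5.05) = 3540.2×1.6195 ≈ 5733 m/s.
Total Δv = 4460 + 5733 = 10193 m/s.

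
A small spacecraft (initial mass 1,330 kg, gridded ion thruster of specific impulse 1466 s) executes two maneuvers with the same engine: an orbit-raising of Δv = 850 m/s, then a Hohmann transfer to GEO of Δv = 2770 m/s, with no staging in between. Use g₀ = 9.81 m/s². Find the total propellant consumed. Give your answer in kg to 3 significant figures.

total propellant consumed ≈ 296 kg

v_e = Isp · g₀ = 1466 × 9.81 = 14381.5 m/s.
After the first burn: m = 1330 × exp(−850/14381.5) = 1330 × 0.94261 = 1,253.67 kg.
After the second burn: m = 1,253.67 × exp(−2770/14381.5) = 1,253.67 × 0.82480 = 1,034.03 kg.
Total propellant = m₀ − m_final = 1330 − 1,034.03 = 295.97 kg.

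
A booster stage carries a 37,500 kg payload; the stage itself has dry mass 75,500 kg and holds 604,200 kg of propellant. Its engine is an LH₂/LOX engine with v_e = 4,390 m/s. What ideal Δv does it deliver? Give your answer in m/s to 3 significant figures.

m₀ = payload + dry + propellant = 37,500 + 75,500 + 604,200 = 717,200 kg.
m_f = payload + dry = 37,500 + 75,500 = 113,000 kg.
Δv = v_e · ln(m₀/m_f) = 4390.0 × ln(6.347) = 4390.0 × 1.8480 ≈ 8112.6 m/s.

Δv ≈ 8110 m/s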